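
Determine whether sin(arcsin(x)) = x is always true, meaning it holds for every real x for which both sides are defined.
Yes, this is an identity.

Claim: sin(arcsin(x)) = x.
Reasoning: For -1 ≤ x ≤ 1 (where arcsin is defined), arcsin(x) is by definition an angle whose sine equals x. Taking the sine of that angle returns x. (Note the other order, arcsin(sin x) = x, is NOT an identity.)
So the two sides agree for every real x for which both sides are defined.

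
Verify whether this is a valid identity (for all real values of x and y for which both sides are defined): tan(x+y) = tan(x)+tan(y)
No, this is NOT an identity.

Claim: tan(x+y) = tan(x)+tan(y).
Test a specific point where both sides are defined: x = -π/6, y = π/3.
LHS = tan(x+y) ≈ 0.5774
RHS = tan(x)+tan(y) ≈ 1.1547
Since 0.5774 ≠ 1.1547, the equation fails at this point, so it cannot hold for all real values of x and y for which both sides are defined.
The correct formula is tan(x+y) = (tan(x) + tan(y))/(1 - tan(x)tan(y)).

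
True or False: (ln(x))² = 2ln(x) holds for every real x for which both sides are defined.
Claim: (ln(x))² = 2ln(x).
Test a specific point where both sides are defined: x = 3.
LHS = (ln(x))² ≈ 1.2069
RHS = 2ln(x) ≈ 2.1972
Since 1.2069 ≠ 2.1972, the equation fails at this point, so it cannot hold for every real x for which both sides are defined.
2ln(x) equals ln(x²), which is not the same as (ln x)².

Conclusion: False.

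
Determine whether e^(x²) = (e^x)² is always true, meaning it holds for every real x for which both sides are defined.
Claim: e^(x²) = (e^x)².
Test a specific point where both sides are defined: x = 1/2.
LHS = e^(x²) ≈ 1.2840
RHS = (e^x)² ≈ 2.7183
Since 1.2840 ≠ 2.7183, the equation fails at this point, so it cannot hold for every real x for which both sides are defined.
(e^x)² = e^(2x), and 2x ≠ x² in general.

Conclusion: No, this is NOT an identity.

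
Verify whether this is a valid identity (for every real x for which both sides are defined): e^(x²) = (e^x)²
No, this is NOT an identity.

Claim: e^(x²) = (e^x)².
Test a specific point where both sides are defined: x = 3.
LHS = e^(x²) ≈ 8103.0839
RHS = (e^x)² ≈ 403.4288
Since 8103.0839 ≠ 403.4288, the equation fails at this point, so it cannot hold for every real x for which both sides are defined.
(e^x)² = e^(2x), and 2x ≠ x² in general.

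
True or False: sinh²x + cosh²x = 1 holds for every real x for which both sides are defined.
Claim: sinh²x + cosh²x = 1.
Test a specific point where both sides are defined: x = 1/2.
LHS = sinh²x + cosh²x ≈ 1.5431
RHS = 1 ≈ 1.0000
Since 1.5431 ≠ 1.0000, the equation fails at this point, so it cannot hold for every real x for which both sides are defined.
The correct hyperbolic identity is cosh²x - sinh²x = 1 (a difference); the sum sinh²x + cosh²x equals cosh(2x).

Conclusion: False.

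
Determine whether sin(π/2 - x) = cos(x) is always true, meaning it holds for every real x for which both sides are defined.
Yes, this is an identity.

Claim: sin(π/2 - x) = cos(x).
Reasoning: Use sin(u - v) = sin(u)cos(v) - cos(u)sin(v) with u = π/2, v = x: sin(π/2)cos(x) - cos(π/2)sin(x) = 1·cos(x) - 0·sin(x) = cos(x).
So the two sides agree for every real x for which both sides are defined.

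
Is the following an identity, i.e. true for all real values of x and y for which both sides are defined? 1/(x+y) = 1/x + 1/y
No, this is NOT an identity.

Claim: 1/(x+y) = 1/x + 1/y.
Test a specific point where both sides are defined: x = 3/2, y = 5.
LHS = 1/(x+y) ≈ 0.1538
RHS = 1/x + 1/y ≈ 0.8667
Since 0.1538 ≠ 0.8667, the equation fails at this point, so it cannot hold for all real values of x and y for which both sides are defined.
1/x + 1/y = (x+y)/(xy), which is not 1/(x+y).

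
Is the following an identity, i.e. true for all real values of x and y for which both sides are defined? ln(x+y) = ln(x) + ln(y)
No, this is NOT an identity.

Claim: ln(x+y) = ln(x) + ln(y).
Test a specific point where both sides are defined: x = 1, y = 3/2.
LHS = ln(x+y) ≈ 0.9163
RHS = ln(x) + ln(y) ≈ 0.4055
Since 0.9163 ≠ 0.4055, the equation fails at this point, so it cannot hold for all real values of x and y for which both sides are defined.
ln(x) + ln(y) = ln(xy), not ln(x+y).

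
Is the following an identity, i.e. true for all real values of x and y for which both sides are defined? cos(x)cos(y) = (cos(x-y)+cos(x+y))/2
Yes, this is an identity.

Claim: cos(x)cos(y) = (cos(x-y)+cos(x+y))/2.
Reasoning: cos(x-y) = cos(x)cos(y) + sin(x)sin(y) and cos(x+y) = cos(x)cos(y) - sin(x)sin(y). Adding, cos(x-y) + cos(x+y) = 2cos(x)cos(y); divide by 2.
So the two sides agree for all real values of x and y for which both sides are defined.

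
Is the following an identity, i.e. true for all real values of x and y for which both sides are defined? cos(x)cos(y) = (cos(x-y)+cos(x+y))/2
Claim: cos(x)cos(y) = (cos(x-y)+cos(x+y))/2.
Reasoning: cos(x-y) = cos(x)cos(y) + sin(x)sin(y) and cos(x+y) = cos(x)cos(y) - sin(x)sin(y). Adding, cos(x-y) + cos(x+y) = 2cos(x)cos(y); divide by 2.
So the two sides agree for all real values of x and y for which both sides are defined.

Conclusion: Yes, this is an identity.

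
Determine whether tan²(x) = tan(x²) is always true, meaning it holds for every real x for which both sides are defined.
Claim: tan²(x) = tan(x²).
Test a specific point where both sides are defined: x = π/6.
LHS = tan²(x) ≈ 0.3333
RHS = tan(x²) ≈ 0.2812
Since 0.3333 ≠ 0.2812, the equation fails at this point, so it cannot hold for every real x for which both sides are defined.
tan²(x) means (tan x)², squaring the output; tan(x²) squares the input. These are different functions.

Conclusion: No, this is NOT an identity.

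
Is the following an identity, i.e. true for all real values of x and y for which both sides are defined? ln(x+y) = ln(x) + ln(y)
Claim: ln(x+y) = ln(x) + ln(y).
Test a specific point where both sides are defined: x = 3/2, y = 3/2.
LHS = ln(x+y) ≈ 1.0986
RHS = ln(x) + ln(y) ≈ 0.8109
Since 1.0986 ≠ 0.8109, the equation fails at this point, so it cannot hold for all real values of x and y for which both sides are defined.
ln(x) + ln(y) = ln(xy), not ln(x+y).

Conclusion: No, this is NOT an identity.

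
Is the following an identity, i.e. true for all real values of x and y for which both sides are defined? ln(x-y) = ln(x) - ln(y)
Claim: ln(x-y) = ln(x) - ln(y).
Test a specific point where both sides are defined: x = 2, y = 3/2.
LHS = ln(x-y) ≈ -0.6931
RHS = ln(x) - ln(y) ≈ 0.2877
Since -0.6931 ≠ 0.2877, the equation fails at this point, so it cannot hold for all real values of x and y for which both sides are defined.
ln(x) - ln(y) = ln(x/y), not ln(x-y).

Conclusion: No, this is NOT an identity.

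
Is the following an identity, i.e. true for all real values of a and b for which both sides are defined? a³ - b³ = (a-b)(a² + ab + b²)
Yes, this is an identity.

Claim: a³ - b³ = (a-b)(a² + ab + b²).
Reasoning: Expand the right side: (a-b)(a² + ab + b²) = a³ + a²b + ab² - a²b - ab² - b³ = a³ - b³ (the middle terms cancel in pairs).
So the two sides agree for all real values of a and b for which both sides are defined.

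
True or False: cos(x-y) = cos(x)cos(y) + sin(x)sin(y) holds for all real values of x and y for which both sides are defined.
True.

Claim: cos(x-y) = cos(x)cos(y) + sin(x)sin(y).
Reasoning: Replace y by -y in cos(x+y) = cos(x)cos(y) - sin(x)sin(y) and use cos(-y) = cos(y), sin(-y) = -sin(y): cos(x-y) = cos(x)cos(y) + sin(x)sin(y).
So the two sides agree for all real values of x and y for which both sides are defined.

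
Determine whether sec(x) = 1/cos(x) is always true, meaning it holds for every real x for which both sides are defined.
Claim: sec(x) = 1/cos(x).
Reasoning: sec(x) is by definition the reciprocal of cos(x), wherever cos(x) ≠ 0.
So the two sides agree for every real x for which both sides are defined.

Conclusion: Yes, this is an identity.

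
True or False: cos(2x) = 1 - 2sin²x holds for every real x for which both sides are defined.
Claim: cos(2x) = 1 - 2sin²x.
Reasoning: cos(2x) = cos²x - sin²x. Replace cos²x by 1 - sin²x: (1 - sin²x) - sin²x = 1 - 2sin²x.
So the two sides agree for every real x for which both sides are defined.

Conclusion: True.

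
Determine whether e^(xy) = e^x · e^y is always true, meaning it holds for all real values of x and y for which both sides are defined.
Claim: e^(xy) = e^x · e^y.
Test a specific point where both sides are defined: x = 3/2, y = 1.
LHS = e^(xy) ≈ 4.4817
RHS = e^x · e^y ≈ 12.1825
Since 4.4817 ≠ 12.1825, the equation fails at this point, so it cannot hold for all real values of x and y for which both sides are defined.
e^x · e^y = e^(x+y), not e^(xy).

Conclusion: No, this is NOT an identity.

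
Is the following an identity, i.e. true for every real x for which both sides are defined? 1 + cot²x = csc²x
Yes, this is an identity.

Claim: 1 + cot²x = csc²x.
Reasoning: Start from sin²x + cos²x = 1 and divide every term by sin²x (allowed wherever cot x and csc x are defined): 1 + cot²x = 1/sin²x = csc²x.
So the two sides agree for every real x for which both sides are defined.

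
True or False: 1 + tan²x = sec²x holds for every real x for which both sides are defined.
Claim: 1 + tan²x = sec²x.
Reasoning: Start from sin²x + cos²x = 1 and divide every term by cos²x (allowed wherever tan x and sec x are defined): tan²x + 1 = 1/cos²x = sec²x.
So the two sides agree for every real x for which both sides are defined.

Conclusion: True.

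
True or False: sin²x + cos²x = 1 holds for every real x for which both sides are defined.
Claim: sin²x + cos²x = 1.
Reasoning: The point (cos x, sin x) lies on the unit circle X² + Y² = 1, so cos²x + sin²x = 1 for every real x.
So the two sides agree for every real x for which both sides are defined.

Conclusion: True.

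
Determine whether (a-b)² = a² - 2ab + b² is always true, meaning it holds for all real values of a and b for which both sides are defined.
Yes, this is an identity.

Claim: (a-b)² = a² - 2ab + b².
Reasoning: Expand: (a-b)² = (a-b)(a-b) = a·a - a·b - b·a + b·b = a² - 2ab + b².
So the two sides agree for all real values of a and b for which both sides are defined.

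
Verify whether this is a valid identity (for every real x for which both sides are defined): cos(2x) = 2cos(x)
No, this is NOT an identity.

Claim: cos(2x) = 2cos(x).
Test a specific point where both sides are defined: x = 3π/4.
LHS = cos(2x) ≈ 0.0000
RHS = 2cos(x) ≈ -1.4142
Since 0.0000 ≠ -1.4142, the equation fails at this point, so it cannot hold for every real x for which both sides are defined.
The correct double-angle formula is cos(2x) = cos²x - sin²x.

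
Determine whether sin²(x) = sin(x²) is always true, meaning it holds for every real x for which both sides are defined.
No, this is NOT an identity.

Claim: sin²(x) = sin(x²).
Test a specific point where both sides are defined: x = -π/4.
LHS = sin²(x) ≈ 0.5000
RHS = sin(x²) ≈ 0.5785
Since 0.5000 ≠ 0.5785, the equation fails at this point, so it cannot hold for every real x for which both sides are defined.
sin²(x) means (sin x)², squaring the output; sin(x²) squares the input. These are different functions.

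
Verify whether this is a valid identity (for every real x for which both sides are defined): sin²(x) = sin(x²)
No, this is NOT an identity.

Claim: sin²(x) = sin(x²).
Test a specific point where both sides are defined: x = 2π/3.
LHS = sin²(x) ≈ 0.7500
RHS = sin(x²) ≈ -0.9474
Since 0.7500 ≠ -0.9474, the equation fails at this point, so it cannot hold for every real x for which both sides are defined.
sin²(x) means (sin x)², squaring the output; sin(x²) squares the input. These are different functions.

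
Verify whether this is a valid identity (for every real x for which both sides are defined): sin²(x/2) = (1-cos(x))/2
Claim: sin²(x/2) = (1-cos(x))/2.
Reasoning: Use cos(2θ) = 1 - 2sin²θ with θ = x/2: cos(x) = 1 - 2sin²(x/2). Solving for sin²(x/2) gives (1 - cos(x))/2.
So the two sides agree for every real x for which both sides are defined.

Conclusion: Yes, this is an identity.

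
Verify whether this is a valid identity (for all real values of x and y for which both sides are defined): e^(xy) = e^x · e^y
No, this is NOT an identity.

Claim: e^(xy) = e^x · e^y.
Test a specific point where both sides are defined: x = -1, y = 5.
LHS = e^(xy) ≈ 0.0067
RHS = e^x · e^y ≈ 54.5982
Since 0.0067 ≠ 54.5982, the equation fails at this point, so it cannot hold for all real values of x and y for which both sides are defined.
e^x · e^y = e^(x+y), not e^(xy).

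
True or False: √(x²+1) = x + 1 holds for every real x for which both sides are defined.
Claim: √(x²+1) = x + 1.
Test a specific point where both sides are defined: x = 1/2.
LHS = √(x²+1) ≈ 1.1180
RHS = x + 1 ≈ 1.5000
Since 1.1180 ≠ 1.5000, the equation fails at this point, so it cannot hold for every real x for which both sides are defined.
(x+1)² = x² + 2x + 1 ≠ x² + 1 unless x = 0.

Conclusion: False.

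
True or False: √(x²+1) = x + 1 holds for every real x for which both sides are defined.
Claim: √(x²+1) = x + 1.
Test a specific point where both sides are defined: x = 1/2.
LHS = √(x²+1) ≈ 1.1180
RHS = x + 1 ≈ 1.5000
Since 1.1180 ≠ 1.5000, the equation fails at this point, so it cannot hold for every real x for which both sides are defined.
(x+1)² = x² + 2x + 1 ≠ x² + 1 unless x = 0.

Conclusion: False.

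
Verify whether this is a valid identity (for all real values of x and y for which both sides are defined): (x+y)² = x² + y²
Claim: (x+y)² = x² + y².
Test a specific point where both sides are defined: x = 4, y = 3/2.
LHS = (x+y)² ≈ 30.2500
RHS = x² + y² ≈ 18.2500
Since 30.2500 ≠ 18.2500, the equation fails at this point, so it cannot hold for all real values of x and y for which both sides are defined.
The correct expansion is (x+y)² = x² + 2xy + y²; the cross term 2xy is missing.

Conclusion: No, this is NOT an identity.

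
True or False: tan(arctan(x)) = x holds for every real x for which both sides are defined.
True.

Claim: tan(arctan(x)) = x.
Reasoning: For every real x, arctan(x) is by definition the angle in (-π/2, π/2) whose tangent equals x. Taking the tangent of that angle returns x.
So the two sides agree for every real x for which both sides are defined.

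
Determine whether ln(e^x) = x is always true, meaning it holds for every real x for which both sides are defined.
Claim: ln(e^x) = x.
Reasoning: ln is the inverse of the exponential: ln(e^x) asks for the exponent p with e^p = e^x, and since e^p is one-to-one that exponent is p = x.
So the two sides agree for every real x for which both sides are defined.

Conclusion: Yes, this is an identity.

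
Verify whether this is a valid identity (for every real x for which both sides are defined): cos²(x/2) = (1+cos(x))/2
Yes, this is an identity.

Claim: cos²(x/2) = (1+cos(x))/2.
Reasoning: Use cos(2θ) = 2cos²θ - 1 with θ = x/2: cos(x) = 2cos²(x/2) - 1. Solving for cos²(x/2) gives (1 + cos(x))/2.
So the two sides agree for every real x for which both sides are defined.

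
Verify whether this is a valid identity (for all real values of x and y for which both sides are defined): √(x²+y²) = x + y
No, this is NOT an identity.

Claim: √(x²+y²) = x + y.
Test a specific point where both sides are defined: x = 1, y = 1/2.
LHS = √(x²+y²) ≈ 1.1180
RHS = x + y ≈ 1.5000
Since 1.1180 ≠ 1.5000, the equation fails at this point, so it cannot hold for all real values of x and y for which both sides are defined.
(x+y)² = x² + 2xy + y², not x² + y², so the square root does not split this way.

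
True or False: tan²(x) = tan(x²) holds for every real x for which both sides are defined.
Claim: tan²(x) = tan(x²).
Test a specific point where both sides are defined: x = -π/4.
LHS = tan²(x) ≈ 1.0000
RHS = tan(x²) ≈ 0.7092
Since 1.0000 ≠ 0.7092, the equation fails at this point, so it cannot hold for every real x for which both sides are defined.
tan²(x) means (tan x)², squaring the output; tan(x²) squares the input. These are different functions.

Conclusion: False.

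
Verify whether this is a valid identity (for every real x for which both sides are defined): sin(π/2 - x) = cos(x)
Yes, this is an identity.

Claim: sin(π/2 - x) = cos(x).
Reasoning: Use sin(u - v) = sin(u)cos(v) - cos(u)sin(v) with u = π/2, v = x: sin(π/2)cos(x) - cos(π/2)sin(x) = 1·cos(x) - 0·sin(x) = cos(x).
So the two sides agree for every real x for which both sides are defined.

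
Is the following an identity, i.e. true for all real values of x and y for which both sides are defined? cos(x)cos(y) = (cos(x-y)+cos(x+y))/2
Claim: cos(x)cos(y) = (cos(x-y)+cos(x+y))/2.
Reasoning: cos(x-y) = cos(x)cos(y) + sin(x)sin(y) and cos(x+y) = cos(x)cos(y) - sin(x)sin(y). Adding, cos(x-y) + cos(x+y) = 2cos(x)cos(y); divide by 2.
So the two sides agree for all real values of x and y for which both sides are defined.

Conclusion: Yes, this is an identity.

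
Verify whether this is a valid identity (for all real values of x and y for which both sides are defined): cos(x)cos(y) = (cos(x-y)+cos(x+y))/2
Claim: cos(x)cos(y) = (cos(x-y)+cos(x+y))/2.
Reasoning: cos(x-y) = cos(x)cos(y) + sin(x)sin(y) and cos(x+y) = cos(x)cos(y) - sin(x)sin(y). Adding, cos(x-y) + cos(x+y) = 2cos(x)cos(y); divide by 2.
So the two sides agree for all real values of x and y for which both sides are defined.

Conclusion: Yes, this is an identity.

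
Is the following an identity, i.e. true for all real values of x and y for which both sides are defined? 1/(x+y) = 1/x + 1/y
No, this is NOT an identity.

Claim: 1/(x+y) = 1/x + 1/y.
Test a specific point where both sides are defined: x = 2, y = 4.
LHS = 1/(x+y) ≈ 0.1667
RHS = 1/x + 1/y ≈ 0.7500
Since 0.1667 ≠ 0.7500, the equation fails at this point, so it cannot hold for all real values of x and y for which both sides are defined.
1/x + 1/y = (x+y)/(xy), which is not 1/(x+y).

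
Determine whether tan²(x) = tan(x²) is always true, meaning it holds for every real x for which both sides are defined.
Claim: tan²(x) = tan(x²).
Test a specific point where both sides are defined: x = -π/6.
LHS = tan²(x) ≈ 0.3333
RHS = tan(x²) ≈ 0.2812
Since 0.3333 ≠ 0.2812, the equation fails at this point, so it cannot hold for every real x for which both sides are defined.
tan²(x) means (tan x)², squaring the output; tan(x²) squares the input. These are different functions.

Conclusion: No, this is NOT an identity.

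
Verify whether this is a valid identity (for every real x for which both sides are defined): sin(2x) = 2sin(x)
No, this is NOT an identity.

Claim: sin(2x) = 2sin(x).
Test a specific point where both sides are defined: x = 3π/4.
LHS = sin(2x) ≈ -1.0000
RHS = 2sin(x) ≈ 1.4142
Since -1.0000 ≠ 1.4142, the equation fails at this point, so it cannot hold for every real x for which both sides are defined.
The correct double-angle formula is sin(2x) = 2sin(x)cos(x).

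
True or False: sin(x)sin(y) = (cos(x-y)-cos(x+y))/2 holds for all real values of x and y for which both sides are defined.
Claim: sin(x)sin(y) = (cos(x-y)-cos(x+y))/2.
Reasoning: cos(x-y) = cos(x)cos(y) + sin(x)sin(y) and cos(x+y) = cos(x)cos(y) - sin(x)sin(y). Subtracting, cos(x-y) - cos(x+y) = 2sin(x)sin(y); divide by 2.
So the two sides agree for all real values of x and y for which both sides are defined.

Conclusion: True.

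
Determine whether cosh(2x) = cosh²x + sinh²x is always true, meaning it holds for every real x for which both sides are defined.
Claim: cosh(2x) = cosh²x + sinh²x.
Reasoning: cosh²x = (e^(2x) + 2 + e^(-2x))/4 and sinh²x = (e^(2x) - 2 + e^(-2x))/4. Adding gives (2e^(2x) + 2e^(-2x))/4 = (e^(2x) + e^(-2x))/2 = cosh(2x).
So the two sides agree for every real x for which both sides are defined.

Conclusion: Yes, this is an identity.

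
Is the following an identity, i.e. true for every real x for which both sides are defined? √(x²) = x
No, this is NOT an identity.

Claim: √(x²) = x.
Test a specific point where both sides are defined: x = -1.
LHS = √(x²) ≈ 1.0000
RHS = x ≈ -1.0000
Since 1.0000 ≠ -1.0000, the equation fails at this point, so it cannot hold for every real x for which both sides are defined.
√(x²) = |x|, which differs from x whenever x < 0 (both sides are defined for every real x).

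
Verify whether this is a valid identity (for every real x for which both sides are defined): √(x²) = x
No, this is NOT an identity.

Claim: √(x²) = x.
Test a specific point where both sides are defined: x = -1.
LHS = √(x²) ≈ 1.0000
RHS = x ≈ -1.0000
Since 1.0000 ≠ -1.0000, the equation fails at this point, so it cannot hold for every real x for which both sides are defined.
√(x²) = |x|, which differs from x whenever x < 0 (both sides are defined for every real x).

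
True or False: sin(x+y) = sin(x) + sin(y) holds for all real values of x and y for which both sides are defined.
False.

Claim: sin(x+y) = sin(x) + sin(y).
Test a specific point where both sides are defined: x = -π/2, y = -π/2.
LHS = sin(x+y) ≈ 0.0000
RHS = sin(x) + sin(y) ≈ -2.0000
Since 0.0000 ≠ -2.0000, the equation fails at this point, so it cannot hold for all real values of x and y for which both sides are defined.
The correct expansion is sin(x+y) = sin(x)cos(y) + cos(x)sin(y); sine is not additive.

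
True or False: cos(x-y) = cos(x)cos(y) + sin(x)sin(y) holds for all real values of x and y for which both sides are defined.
True.

Claim: cos(x-y) = cos(x)cos(y) + sin(x)sin(y).
Reasoning: Replace y by -y in cos(x+y) = cos(x)cos(y) - sin(x)sin(y) and use cos(-y) = cos(y), sin(-y) = -sin(y): cos(x-y) = cos(x)cos(y) + sin(x)sin(y).
So the two sides agree for all real values of x and y for which both sides are defined.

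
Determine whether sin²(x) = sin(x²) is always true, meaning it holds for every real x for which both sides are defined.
Claim: sin²(x) = sin(x²).
Test a specific point where both sides are defined: x = π.
LHS = sin²(x) ≈ 0.0000
RHS = sin(x²) ≈ -0.4303
Since 0.0000 ≠ -0.4303, the equation fails at this point, so it cannot hold for every real x for which both sides are defined.
sin²(x) means (sin x)², squaring the output; sin(x²) squares the input. These are different functions.

Conclusion: No, this is NOT an identity.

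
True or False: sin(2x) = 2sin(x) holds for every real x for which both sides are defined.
Claim: sin(2x) = 2sin(x).
Test a specific point where both sides are defined: x = -π/4.
LHS = sin(2x) ≈ -1.0000
RHS = 2sin(x) ≈ -1.4142
Since -1.0000 ≠ -1.4142, the equation fails at this point, so it cannot hold for every real x for which both sides are defined.
The correct double-angle formula is sin(2x) = 2sin(x)cos(x).

Conclusion: False.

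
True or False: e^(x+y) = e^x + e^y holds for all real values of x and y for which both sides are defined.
False.

Claim: e^(x+y) = e^x + e^y.
Test a specific point where both sides are defined: x = 4, y = 3.
LHS = e^(x+y) ≈ 1096.6332
RHS = e^x + e^y ≈ 74.6837
Since 1096.6332 ≠ 74.6837, the equation fails at this point, so it cannot hold for all real values of x and y for which both sides are defined.
The correct rule is e^(x+y) = e^x · e^y (a product, not a sum).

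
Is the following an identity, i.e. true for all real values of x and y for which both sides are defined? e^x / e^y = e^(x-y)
Claim: e^x / e^y = e^(x-y).
Reasoning: 1/e^y = e^(-y), so e^x / e^y = e^x · e^(-y) = e^(x + (-y)) = e^(x-y) by the product rule for exponents.
So the two sides agree for all real values of x and y for which both sides are defined.

Conclusion: Yes, this is an identity.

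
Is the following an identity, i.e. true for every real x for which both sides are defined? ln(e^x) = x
Yes, this is an identity.

Claim: ln(e^x) = x.
Reasoning: ln is the inverse of the exponential: ln(e^x) asks for the exponent p with e^p = e^x, and since e^p is one-to-one that exponent is p = x.
So the two sides agree for every real x for which both sides are defined.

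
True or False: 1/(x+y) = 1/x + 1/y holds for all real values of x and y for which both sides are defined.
False.

Claim: 1/(x+y) = 1/x + 1/y.
Test a specific point where both sides are defined: x = -3, y = 2.
LHS = 1/(x+y) ≈ -1.0000
RHS = 1/x + 1/y ≈ 0.1667
Since -1.0000 ≠ 0.1667, the equation fails at this point, so it cannot hold for all real values of x and y for which both sides are defined.
1/x + 1/y = (x+y)/(xy), which is not 1/(x+y).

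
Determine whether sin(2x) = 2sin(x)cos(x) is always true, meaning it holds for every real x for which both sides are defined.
Yes, this is an identity.

Claim: sin(2x) = 2sin(x)cos(x).
Reasoning: Put y = x in the addition formula sin(x+y) = sin(x)cos(y) + cos(x)sin(y): sin(2x) = sin(x)cos(x) + cos(x)sin(x) = 2sin(x)cos(x).
So the two sides agree for every real x for which both sides are defined.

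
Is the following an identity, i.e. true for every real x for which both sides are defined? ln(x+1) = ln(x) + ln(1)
No, this is NOT an identity.

Claim: ln(x+1) = ln(x) + ln(1).
Test a specific point where both sides are defined: x = 1/2.
LHS = ln(x+1) ≈ 0.4055
RHS = ln(x) + ln(1) ≈ -0.6931
Since 0.4055 ≠ -0.6931, the equation fails at this point, so it cannot hold for every real x for which both sides are defined.
ln(1) = 0, so the right side is just ln(x), which differs from ln(x+1).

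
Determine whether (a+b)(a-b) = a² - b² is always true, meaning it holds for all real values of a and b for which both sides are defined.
Yes, this is an identity.

Claim: (a+b)(a-b) = a² - b².
Reasoning: Expand: (a+b)(a-b) = a² - ab + ba - b² = a² - b² (the cross terms cancel).
So the two sides agree for all real values of a and b for which both sides are defined.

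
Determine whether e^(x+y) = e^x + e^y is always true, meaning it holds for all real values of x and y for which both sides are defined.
No, this is NOT an identity.

Claim: e^(x+y) = e^x + e^y.
Test a specific point where both sides are defined: x = 2, y = 3/2.
LHS = e^(x+y) ≈ 33.1155
RHS = e^x + e^y ≈ 11.8707
Since 33.1155 ≠ 11.8707, the equation fails at this point, so it cannot hold for all real values of x and y for which both sides are defined.
The correct rule is e^(x+y) = e^x · e^y (a product, not a sum).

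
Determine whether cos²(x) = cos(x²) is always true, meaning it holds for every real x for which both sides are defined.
Claim: cos²(x) = cos(x²).
Test a specific point where both sides are defined: x = π/3.
LHS = cos²(x) ≈ 0.2500
RHS = cos(x²) ≈ 0.4566
Since 0.2500 ≠ 0.4566, the equation fails at this point, so it cannot hold for every real x for which both sides are defined.
cos²(x) means (cos x)², squaring the output; cos(x²) squares the input. These are different functions.

Conclusion: No, this is NOT an identity.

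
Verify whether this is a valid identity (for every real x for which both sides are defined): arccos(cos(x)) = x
No, this is NOT an identity.

Claim: arccos(cos(x)) = x.
Test a specific point where both sides are defined: x = -π/4.
LHS = arccos(cos(x)) ≈ 0.7854
RHS = x ≈ -0.7854
Since 0.7854 ≠ -0.7854, the equation fails at this point, so it cannot hold for every real x for which both sides are defined.
arccos only returns values in [0, π], so arccos(cos(x)) = x holds only for x in that interval, not for all real x.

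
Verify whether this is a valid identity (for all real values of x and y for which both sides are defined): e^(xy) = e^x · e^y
No, this is NOT an identity.

Claim: e^(xy) = e^x · e^y.
Test a specific point where both sides are defined: x = 2, y = 1/2.
LHS = e^(xy) ≈ 2.7183
RHS = e^x · e^y ≈ 12.1825
Since 2.7183 ≠ 12.1825, the equation fails at this point, so it cannot hold for all real values of x and y for which both sides are defined.
e^x · e^y = e^(x+y), not e^(xy).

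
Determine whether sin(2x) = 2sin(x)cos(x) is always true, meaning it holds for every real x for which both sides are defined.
Yes, this is an identity.

Claim: sin(2x) = 2sin(x)cos(x).
Reasoning: Put y = x in the addition formula sin(x+y) = sin(x)cos(y) + cos(x)sin(y): sin(2x) = sin(x)cos(x) + cos(x)sin(x) = 2sin(x)cos(x).
So the two sides agree for every real x for which both sides are defined.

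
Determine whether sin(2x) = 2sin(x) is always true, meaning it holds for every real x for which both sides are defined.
Claim: sin(2x) = 2sin(x).
Test a specific point where both sides are defined: x = π/6.
LHS = sin(2x) ≈ 0.8660
RHS = 2sin(x) ≈ 1.0000
Since 0.8660 ≠ 1.0000, the equation fails at this point, so it cannot hold for every real x for which both sides are defined.
The correct double-angle formula is sin(2x) = 2sin(x)cos(x).

Conclusion: No, this is NOT an identity.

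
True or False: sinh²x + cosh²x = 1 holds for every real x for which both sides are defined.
Claim: sinh²x + cosh²x = 1.
Test a specific point where both sides are defined: x = -2.
LHS = sinh²x + cosh²x ≈ 27.3082
RHS = 1 ≈ 1.0000
Since 27.3082 ≠ 1.0000, the equation fails at this point, so it cannot hold for every real x for which both sides are defined.
The correct hyperbolic identity is cosh²x - sinh²x = 1 (a difference); the sum sinh²x + cosh²x equals cosh(2x).

Conclusion: False.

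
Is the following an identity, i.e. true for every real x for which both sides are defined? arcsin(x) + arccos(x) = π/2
Yes, this is an identity.

Claim: arcsin(x) + arccos(x) = π/2.
Reasoning: Both sides are defined for -1 ≤ x ≤ 1. Let θ = arcsin(x), so sin θ = x and θ ∈ [-π/2, π/2]. Then cos(π/2 - θ) = sin θ = x and π/2 - θ ∈ [0, π], which is exactly the range of arccos, so arccos(x) = π/2 - θ. Adding: arcsin(x) + arccos(x) = θ + (π/2 - θ) = π/2.
So the two sides agree for every real x for which both sides are defined.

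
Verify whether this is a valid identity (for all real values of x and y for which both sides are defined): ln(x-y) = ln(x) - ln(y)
No, this is NOT an identity.

Claim: ln(x-y) = ln(x) - ln(y).
Test a specific point where both sides are defined: x = 5, y = 2.
LHS = ln(x-y) ≈ 1.0986
RHS = ln(x) - ln(y) ≈ 0.9163
Since 1.0986 ≠ 0.9163, the equation fails at this point, so it cannot hold for all real values of x and y for which both sides are defined.
ln(x) - ln(y) = ln(x/y), not ln(x-y).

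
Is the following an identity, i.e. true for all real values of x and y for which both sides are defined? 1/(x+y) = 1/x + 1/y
No, this is NOT an identity.

Claim: 1/(x+y) = 1/x + 1/y.
Test a specific point where both sides are defined: x = 1, y = 5.
LHS = 1/(x+y) ≈ 0.1667
RHS = 1/x + 1/y ≈ 1.2000
Since 0.1667 ≠ 1.2000, the equation fails at this point, so it cannot hold for all real values of x and y for which both sides are defined.
1/x + 1/y = (x+y)/(xy), which is not 1/(x+y).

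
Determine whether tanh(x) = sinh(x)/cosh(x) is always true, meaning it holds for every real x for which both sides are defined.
Claim: tanh(x) = sinh(x)/cosh(x).
Reasoning: tanh(x) is defined as sinh(x)/cosh(x) = (e^x - e^-x)/(e^x + e^-x); cosh(x) ≥ 1 is never zero, so this holds for every real x.
So the two sides agree for every real x for which both sides are defined.

Conclusion: Yes, this is an identity.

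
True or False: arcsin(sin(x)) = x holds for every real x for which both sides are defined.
False.

Claim: arcsin(sin(x)) = x.
Test a specific point where both sides are defined: x = π.
LHS = arcsin(sin(x)) ≈ 0.0000
RHS = x ≈ 3.1416
Since 0.0000 ≠ 3.1416, the equation fails at this point, so it cannot hold for every real x for which both sides are defined.
arcsin only returns values in [-π/2, π/2], so arcsin(sin(x)) = x holds only for x in that interval, not for all real x.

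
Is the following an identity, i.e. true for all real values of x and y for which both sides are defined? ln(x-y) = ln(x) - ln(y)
No, this is NOT an identity.

Claim: ln(x-y) = ln(x) - ln(y).
Test a specific point where both sides are defined: x = 5, y = 4.
LHS = ln(x-y) ≈ 0.0000
RHS = ln(x) - ln(y) ≈ 0.2231
Since 0.0000 ≠ 0.2231, the equation fails at this point, so it cannot hold for all real values of x and y for which both sides are defined.
ln(x) - ln(y) = ln(x/y), not ln(x-y).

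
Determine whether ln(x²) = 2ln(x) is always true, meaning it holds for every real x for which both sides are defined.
Yes, this is an identity.

Claim: ln(x²) = 2ln(x).
Reasoning: The right side requires x > 0. For x > 0, x² = (e^(ln x))² = e^(2ln x), so ln(x²) = 2ln(x). (For x < 0 the right side is undefined, so those values are outside the claim.)
So the two sides agree for every real x for which both sides are defined.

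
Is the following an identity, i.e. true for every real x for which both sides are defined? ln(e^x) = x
Yes, this is an identity.

Claim: ln(e^x) = x.
Reasoning: ln is the inverse of the exponential: ln(e^x) asks for the exponent p with e^p = e^x, and since e^p is one-to-one that exponent is p = x.
So the two sides agree for every real x for which both sides are defined.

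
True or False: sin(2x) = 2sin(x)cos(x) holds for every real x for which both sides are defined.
True.

Claim: sin(2x) = 2sin(x)cos(x).
Reasoning: Put y = x in the addition formula sin(x+y) = sin(x)cos(y) + cos(x)sin(y): sin(2x) = sin(x)cos(x) + cos(x)sin(x) = 2sin(x)cos(x).
So the two sides agree for every real x for which both sides are defined.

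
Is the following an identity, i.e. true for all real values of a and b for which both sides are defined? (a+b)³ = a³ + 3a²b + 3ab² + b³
Yes, this is an identity.

Claim: (a+b)³ = a³ + 3a²b + 3ab² + b³.
Reasoning: (a+b)³ = (a+b)(a+b)² = (a+b)(a² + 2ab + b²) = a³ + 2a²b + ab² + a²b + 2ab² + b³ = a³ + 3a²b + 3ab² + b³.
So the two sides agree for all real values of a and b for which both sides are defined.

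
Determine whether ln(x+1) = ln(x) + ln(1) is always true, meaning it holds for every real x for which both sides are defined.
Claim: ln(x+1) = ln(x) + ln(1).
Test a specific point where both sides are defined: x = 2.
LHS = ln(x+1) ≈ 1.0986
RHS = ln(x) + ln(1) ≈ 0.6931
Since 1.0986 ≠ 0.6931, the equation fails at this point, so it cannot hold for every real x for which both sides are defined.
ln(1) = 0, so the right side is just ln(x), which differs from ln(x+1).

Conclusion: No, this is NOT an identity.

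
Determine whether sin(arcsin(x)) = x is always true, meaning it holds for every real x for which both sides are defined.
Claim: sin(arcsin(x)) = x.
Reasoning: For -1 ≤ x ≤ 1 (where arcsin is defined), arcsin(x) is by definition an angle whose sine equals x. Taking the sine of that angle returns x. (Note the other order, arcsin(sin x) = x, is NOT an identity.)
So the two sides agree for every real x for which both sides are defined.

Conclusion: Yes, this is an identity.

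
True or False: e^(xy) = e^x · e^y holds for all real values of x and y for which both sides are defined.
False.

Claim: e^(xy) = e^x · e^y.
Test a specific point where both sides are defined: x = 2, y = 3.
LHS = e^(xy) ≈ 403.4288
RHS = e^x · e^y ≈ 148.4132
Since 403.4288 ≠ 148.4132, the equation fails at this point, so it cannot hold for all real values of x and y for which both sides are defined.
e^x · e^y = e^(x+y), not e^(xy).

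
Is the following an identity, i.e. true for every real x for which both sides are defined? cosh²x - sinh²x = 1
Yes, this is an identity.

Claim: cosh²x - sinh²x = 1.
Reasoning: With cosh(x) = (e^x + e^-x)/2 and sinh(x) = (e^x - e^-x)/2: cosh²x = (e^(2x) + 2 + e^(-2x))/4 and sinh²x = (e^(2x) - 2 + e^(-2x))/4. Subtracting leaves 4/4 = 1.
So the two sides agree for every real x for which both sides are defined.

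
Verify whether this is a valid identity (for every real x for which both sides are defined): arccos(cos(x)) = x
Claim: arccos(cos(x)) = x.
Test a specific point where both sides are defined: x = -π/6.
LHS = arccos(cos(x)) ≈ 0.5236
RHS = x ≈ -0.5236
Since 0.5236 ≠ -0.5236, the equation fails at this point, so it cannot hold for every real x for which both sides are defined.
arccos only returns values in [0, π], so arccos(cos(x)) = x holds only for x in that interval, not for all real x.

Conclusion: No, this is NOT an identity.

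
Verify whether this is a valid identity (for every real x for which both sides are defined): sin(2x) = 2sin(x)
No, this is NOT an identity.

Claim: sin(2x) = 2sin(x).
Test a specific point where both sides are defined: x = π/6.
LHS = sin(2x) ≈ 0.8660
RHS = 2sin(x) ≈ 1.0000
Since 0.8660 ≠ 1.0000, the equation fails at this point, so it cannot hold for every real x for which both sides are defined.
The correct double-angle formula is sin(2x) = 2sin(x)cos(x).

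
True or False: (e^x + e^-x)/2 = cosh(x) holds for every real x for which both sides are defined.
Claim: (e^x + e^-x)/2 = cosh(x).
Reasoning: This is exactly the definition of the hyperbolic cosine: cosh(x) := (e^x + e^-x)/2.
So the two sides agree for every real x for which both sides are defined.

Conclusion: True.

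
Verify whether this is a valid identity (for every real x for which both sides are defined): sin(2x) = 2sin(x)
No, this is NOT an identity.

Claim: sin(2x) = 2sin(x).
Test a specific point where both sides are defined: x = π/4.
LHS = sin(2x) ≈ 1.0000
RHS = 2sin(x) ≈ 1.4142
Since 1.0000 ≠ 1.4142, the equation fails at this point, so it cannot hold for every real x for which both sides are defined.
The correct double-angle formula is sin(2x) = 2sin(x)cos(x).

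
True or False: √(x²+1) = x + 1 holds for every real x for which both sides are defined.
False.

Claim: √(x²+1) = x + 1.
Test a specific point where both sides are defined: x = 3/2.
LHS = √(x²+1) ≈ 1.8028
RHS = x + 1 ≈ 2.5000
Since 1.8028 ≠ 2.5000, the equation fails at this point, so it cannot hold for every real x for which both sides are defined.
(x+1)² = x² + 2x + 1 ≠ x² + 1 unless x = 0.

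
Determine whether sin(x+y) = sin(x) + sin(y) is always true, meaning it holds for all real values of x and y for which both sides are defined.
Claim: sin(x+y) = sin(x) + sin(y).
Test a specific point where both sides are defined: x = -π/2, y = -π/2.
LHS = sin(x+y) ≈ 0.0000
RHS = sin(x) + sin(y) ≈ -2.0000
Since 0.0000 ≠ -2.0000, the equation fails at this point, so it cannot hold for all real values of x and y for which both sides are defined.
The correct expansion is sin(x+y) = sin(x)cos(y) + cos(x)sin(y); sine is not additive.

Conclusion: No, this is NOT an identity.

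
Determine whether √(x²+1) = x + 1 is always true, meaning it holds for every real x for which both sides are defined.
Claim: √(x²+1) = x + 1.
Test a specific point where both sides are defined: x = 2.
LHS = √(x²+1) ≈ 2.2361
RHS = x + 1 ≈ 3.0000
Since 2.2361 ≠ 3.0000, the equation fails at this point, so it cannot hold for every real x for which both sides are defined.
(x+1)² = x² + 2x + 1 ≠ x² + 1 unless x = 0.

Conclusion: No, this is NOT an identity.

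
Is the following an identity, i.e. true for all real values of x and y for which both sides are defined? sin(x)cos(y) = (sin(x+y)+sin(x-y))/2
Claim: sin(x)cos(y) = (sin(x+y)+sin(x-y))/2.
Reasoning: sin(x+y) = sin(x)cos(y) + cos(x)sin(y) and sin(x-y) = sin(x)cos(y) - cos(x)sin(y). Adding, sin(x+y) + sin(x-y) = 2sin(x)cos(y); divide by 2.
So the two sides agree for all real values of x and y for which both sides are defined.

Conclusion: Yes, this is an identity.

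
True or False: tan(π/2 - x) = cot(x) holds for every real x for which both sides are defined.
True.

Claim: tan(π/2 - x) = cot(x).
Reasoning: tan(π/2 - x) = sin(π/2 - x)/cos(π/2 - x) = cos(x)/sin(x) = cot(x), using the cofunction identities sin(π/2 - x) = cos(x) and cos(π/2 - x) = sin(x).
So the two sides agree for every real x for which both sides are defined.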